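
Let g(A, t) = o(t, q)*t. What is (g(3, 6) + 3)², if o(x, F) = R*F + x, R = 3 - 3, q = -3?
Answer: 1521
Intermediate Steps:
R = 0
o(x, F) = x (o(x, F) = 0*F + x = 0 + x = x)
g(A, t) = t² (g(A, t) = t*t = t²)
(g(3, 6) + 3)² = (6² + 3)² = (36 + 3)² = 39² = 1521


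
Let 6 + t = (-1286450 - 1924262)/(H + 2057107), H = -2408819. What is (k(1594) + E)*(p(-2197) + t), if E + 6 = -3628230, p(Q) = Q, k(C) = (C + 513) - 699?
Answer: 87453116924571/10991 ≈ 7.9568e+9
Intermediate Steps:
k(C) = -186 + C (k(C) = (513 + C) - 699 = -186 + C)
t = 137555/43964 (t = -6 + (-1286450 - 1924262)/(-2408819 + 2057107) = -6 - 3210712/(-351712) = -6 - 3210712*(-1/351712) = -6 + 401339/43964 = 137555/43964 ≈ 3.1288)
E = -3628236 (E = -6 - 3628230 = -3628236)
(k(1594) + E)*(p(-2197) + t) = ((-186 + 1594) - 3628236)*(-2197 + 137555/43964) = (1408 - 3628236)*(-96451353/43964) = -3626828*(-96451353/43964) = 87453116924571/10991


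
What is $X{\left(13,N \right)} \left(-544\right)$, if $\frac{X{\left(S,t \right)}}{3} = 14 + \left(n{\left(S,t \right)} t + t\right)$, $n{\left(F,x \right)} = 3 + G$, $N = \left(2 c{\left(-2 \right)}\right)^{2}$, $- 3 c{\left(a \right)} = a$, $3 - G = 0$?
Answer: $- \frac{129472}{3} \approx -43157.0$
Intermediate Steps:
$G = 3$ ($G = 3 - 0 = 3 + 0 = 3$)
$c{\left(a \right)} = - \frac{a}{3}$
$N = \frac{16}{9}$ ($N = \left(2 \left(\left(- \frac{1}{3}\right) \left(-2\right)\right)\right)^{2} = \left(2 \cdot \frac{2}{3}\right)^{2} = \left(\frac{4}{3}\right)^{2} = \frac{16}{9} \approx 1.7778$)
$n{\left(F,x \right)} = 6$ ($n{\left(F,x \right)} = 3 + 3 = 6$)
$X{\left(S,t \right)} = 42 + 21 t$ ($X{\left(S,t \right)} = 3 \left(14 + \left(6 t + t\right)\right) = 3 \left(14 + 7 t\right) = 42 + 21 t$)
$X{\left(13,N \right)} \left(-544\right) = \left(42 + 21 \cdot \frac{16}{9}\right) \left(-544\right) = \left(42 + \frac{112}{3}\right) \left(-544\right) = \frac{238}{3} \left(-544\right) = - \frac{129472}{3}$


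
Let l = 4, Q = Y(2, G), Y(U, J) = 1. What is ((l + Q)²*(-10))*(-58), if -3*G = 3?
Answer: 14500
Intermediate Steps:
G = -1 (G = -⅓*3 = -1)
Q = 1
((l + Q)²*(-10))*(-58) = ((4 + 1)²*(-10))*(-58) = (5²*(-10))*(-58) = (25*(-10))*(-58) = -250*(-58) = 14500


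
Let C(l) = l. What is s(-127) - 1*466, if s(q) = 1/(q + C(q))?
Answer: -118365/254 ≈ -466.00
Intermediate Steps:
s(q) = 1/(2*q) (s(q) = 1/(q + q) = 1/(2*q))
s(-127) - 1*466 = (1/2)/(-127) - 1*466 = (1/2)*(-1/127) - 466 = -1/254 - 466 = -118365/254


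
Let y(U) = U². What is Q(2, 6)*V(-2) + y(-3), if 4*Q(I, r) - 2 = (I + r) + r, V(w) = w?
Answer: 1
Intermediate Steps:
Q(I, r) = ½ + r/2 + I/4 (Q(I, r) = ½ + ((I + r) + r)/4 = ½ + (I + 2*r)/4 = ½ + (r/2 + I/4) = ½ + r/2 + I/4)
Q(2, 6)*V(-2) + y(-3) = (½ + (½)*6 + (¼)*2)*(-2) + (-3)² = (½ + 3 + ½)*(-2) + 9 = 4*(-2) + 9 = -8 + 9 = 1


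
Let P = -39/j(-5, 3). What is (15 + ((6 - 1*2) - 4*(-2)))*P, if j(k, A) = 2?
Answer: -1053/2 ≈ -526.50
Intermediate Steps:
P = -39/2 ≈ -19.500
(15 + ((6 - 1*2) - 4*(-2)))*P = (15 + ((6 - 1*2) - 4*(-2)))*(-39/2) = (15 + ((6 - 2) + 8))*(-39/2) = (15 + (4 + 8))*(-39/2) = (15 + 12)*(-39/2) = 27*(-39/2) = -1053/2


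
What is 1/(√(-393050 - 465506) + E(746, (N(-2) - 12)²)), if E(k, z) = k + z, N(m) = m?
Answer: 471/872960 - I*√214639/872960 ≈ 0.00053954 - 0.00053071*I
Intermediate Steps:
1/(√(-393050 - 465506) + E(746, (N(-2) - 12)²)) = 1/(√(-393050 - 465506) + (746 + (-2 - 12)²)) = 1/(√(-858556) + (746 + (-14)²)) = 1/(2*I*√214639 + (746 + 196)) = 1/(2*I*√214639 + 942) = 1/(942 + 2*I*√214639)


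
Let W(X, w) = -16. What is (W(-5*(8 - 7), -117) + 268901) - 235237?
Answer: 33648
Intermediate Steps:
(W(-5*(8 - 7), -117) + 268901) - 235237 = (-16 + 268901) - 235237 = 268885 - 235237 = 33648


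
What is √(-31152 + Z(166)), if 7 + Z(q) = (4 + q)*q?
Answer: I*√2939 ≈ 54.213*I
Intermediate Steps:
Z(q) = -7 + q*(4 + q) (Z(q) = -7 + (4 + q)*q = -7 + q*(4 + q))
√(-31152 + Z(166)) = √(-31152 + (-7 + 166² + 4*166)) = √(-31152 + (-7 + 27556 + 664)) = √(-31152 + 28213) = √(-2939) = I*√2939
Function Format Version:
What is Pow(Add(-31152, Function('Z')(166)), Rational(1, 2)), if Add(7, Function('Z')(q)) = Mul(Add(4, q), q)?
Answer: Mul(I, Pow(2939, Rational(1, 2))) ≈ Mul(54.213, I)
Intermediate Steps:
Function('Z')(q) = Add(-7, Mul(q, Add(4, q))) (Function('Z')(q) = Add(-7, Mul(Add(4, q), q)) = Add(-7, Mul(q, Add(4, q))))
Pow(Add(-31152, Function('Z')(166)), Rational(1, 2)) = Pow(Add(-31152, Add(-7, Pow(166, 2), Mul(4, 166))), Rational(1, 2)) = Pow(Add(-31152, Add(-7, 27556, 664)), Rational(1, 2)) = Pow(Add(-31152, 28213), Rational(1, 2)) = Pow(-2939, Rational(1, 2)) = Mul(I, Pow(2939, Rational(1, 2)))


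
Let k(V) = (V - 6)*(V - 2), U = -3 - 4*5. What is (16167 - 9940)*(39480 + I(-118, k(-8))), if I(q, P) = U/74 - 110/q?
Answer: 1073362891211/4366 ≈ 2.4585e+8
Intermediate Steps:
U = -23 (U = -3 - 20 = -23)
k(V) = (-6 + V)*(-2 + V)
I(q, P) = -23/74 - 110/q
(16167 - 9940)*(39480 + I(-118, k(-8))) = (16167 - 9940)*(39480 + (-23/74 - 110/(-118))) = 6227*(39480 + (-23/74 - 110*(-1/118))) = 6227*(39480 + (-23/74 + 55/59)) = 6227*(39480 + 2713/4366) = 6227*(172372393/4366) = 1073362891211/4366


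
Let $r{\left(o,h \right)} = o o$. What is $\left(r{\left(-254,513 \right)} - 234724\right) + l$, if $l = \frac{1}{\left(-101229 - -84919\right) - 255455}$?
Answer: $- \frac{46256577121}{271765} \approx -1.7021 \cdot 10^{5}$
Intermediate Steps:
$r{\left(o,h \right)} = o^{2}$
$l = - \frac{1}{271765}$ ($l = \frac{1}{\left(-101229 + 84919\right) - 255455} = \frac{1}{-16310 - 255455} = \frac{1}{-271765} = - \frac{1}{271765} \approx -3.6796 \cdot 10^{-6}$)
$\left(r{\left(-254,513 \right)} - 234724\right) + l = \left(\left(-254\right)^{2} - 234724\right) - \frac{1}{271765} = \left(64516 - 234724\right) - \frac{1}{271765} = -170208 - \frac{1}{271765} = - \frac{46256577121}{271765}$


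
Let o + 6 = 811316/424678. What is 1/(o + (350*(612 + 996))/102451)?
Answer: 21754342889/30538399624 ≈ 0.71236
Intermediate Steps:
o = -868376/212339 (o = -6 + 811316/424678 = -6 + 811316*(1/424678) = -6 + 405658/212339 = -868376/212339 ≈ -4.0896)
1/(o + (350*(612 + 996))/102451) = 1/(-868376/212339 + (350*(612 + 996))/102451) = 1/(-868376/212339 + (350*1608)*(1/102451)) = 1/(-868376/212339 + 562800*(1/102451)) = 1/(-868376/212339 + 562800/102451) = 1/(30538399624/21754342889) = 21754342889/30538399624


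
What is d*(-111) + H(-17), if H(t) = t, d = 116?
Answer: -12893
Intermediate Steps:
d*(-111) + H(-17) = 116*(-111) - 17 = -12876 - 17 = -12893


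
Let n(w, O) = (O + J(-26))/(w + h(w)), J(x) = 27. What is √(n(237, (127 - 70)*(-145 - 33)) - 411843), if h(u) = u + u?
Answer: 2*I*√5783402217/237 ≈ 641.76*I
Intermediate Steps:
h(u) = 2*u
n(w, O) = (27 + O)/(3*w) (n(w, O) = (O + 27)/(w + 2*w) = (27 + O)/((3*w)) = (27 + O)*(1/(3*w)) = (27 + O)/(3*w))
√(n(237, (127 - 70)*(-145 - 33)) - 411843) = √((⅓)*(27 + (127 - 70)*(-145 - 33))/237 - 411843) = √((⅓)*(1/237)*(27 + 57*(-178)) - 411843) = √((⅓)*(1/237)*(27 - 10146) - 411843) = √((⅓)*(1/237)*(-10119) - 411843) = √(-3373/237 - 411843) = √(-97610164/237) = 2*I*√5783402217/237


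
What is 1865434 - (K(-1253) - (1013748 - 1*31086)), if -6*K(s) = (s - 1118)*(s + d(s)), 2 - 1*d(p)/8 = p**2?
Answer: 9933317405/2 ≈ 4.9667e+9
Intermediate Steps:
d(p) = 16 - 8*p**2
K(s) = -(-1118 + s)*(16 + s - 8*s**2)/6 (K(s) = -(s - 1118)*(s + (16 - 8*s**2))/6 = -(-1118 + s)*(16 + s - 8*s**2)/6)
1865434 - (K(-1253) - (1013748 - 1*31086)) = 1865434 - ((8944/3 - 8945/6*(-1253)**2 + (4/3)*(-1253)**3 + (551/3)*(-1253)) - (1013748 - 1*31086)) = 1865434 - ((8944/3 - 8945/6*1570009 + (4/3)*(-1967221277) - 690403/3) - (1013748 - 31086)) = 1865434 - ((8944/3 - 14043730505/6 - 7868885108/3 - 690403/3) - 1*982662) = 1865434 - (-9927621213/2 - 982662) = 1865434 - 1*(-9929586537/2) = 1865434 + 9929586537/2 = 9933317405/2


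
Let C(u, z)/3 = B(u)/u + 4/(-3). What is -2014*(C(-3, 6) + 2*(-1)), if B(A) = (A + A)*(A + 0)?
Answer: 48336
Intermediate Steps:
B(A) = 2*A² (B(A) = (2*A)*A = 2*A²)
C(u, z) = -4 + 6*u (C(u, z) = 3*((2*u²)/u + 4/(-3)) = 3*(2*u + 4*(-⅓)) = 3*(2*u - 4/3) = 3*(-4/3 + 2*u) = -4 + 6*u)
-2014*(C(-3, 6) + 2*(-1)) = -2014*((-4 + 6*(-3)) + 2*(-1)) = -2014*((-4 - 18) - 2) = -2014*(-22 - 2) = -2014*(-24) = 48336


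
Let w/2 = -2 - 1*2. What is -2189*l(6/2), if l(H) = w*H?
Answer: 52536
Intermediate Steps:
w = -8 (w = 2*(-2 - 1*2) = 2*(-2 - 2) = 2*(-4) = -8)
l(H) = -8*H
-2189*l(6/2) = -(-17512)*6/2 = -(-17512)*6*(½) = -(-17512)*3 = -2189*(-24) = 52536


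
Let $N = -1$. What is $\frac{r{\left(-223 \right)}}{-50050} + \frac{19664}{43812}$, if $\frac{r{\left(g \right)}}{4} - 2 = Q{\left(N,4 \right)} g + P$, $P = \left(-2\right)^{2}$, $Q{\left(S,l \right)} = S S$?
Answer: $\frac{18253786}{39156975} \approx 0.46617$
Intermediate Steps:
$Q{\left(S,l \right)} = S^{2}$
$P = 4$
$r{\left(g \right)} = 24 + 4 g$ ($r{\left(g \right)} = 8 + 4 \left(\left(-1\right)^{2} g + 4\right) = 8 + 4 \left(1 g + 4\right) = 8 + 4 \left(g + 4\right) = 8 + 4 \left(4 + g\right) = 8 + \left(16 + 4 g\right) = 24 + 4 g$)
$\frac{r{\left(-223 \right)}}{-50050} + \frac{19664}{43812} = \frac{24 + 4 \left(-223\right)}{-50050} + \frac{19664}{43812} = \left(24 - 892\right) \left(- \frac{1}{50050}\right) + 19664 \cdot \frac{1}{43812} = \left(-868\right) \left(- \frac{1}{50050}\right) + \frac{4916}{10953} = \frac{62}{3575} + \frac{4916}{10953} = \frac{18253786}{39156975}$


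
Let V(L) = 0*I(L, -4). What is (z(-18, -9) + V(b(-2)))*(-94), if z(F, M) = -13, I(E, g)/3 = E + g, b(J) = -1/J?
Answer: 1222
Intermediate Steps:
I(E, g) = 3*E + 3*g (I(E, g) = 3*(E + g) = 3*E + 3*g)
V(L) = 0 (V(L) = 0*(3*L + 3*(-4)) = 0*(3*L - 12) = 0*(-12 + 3*L) = 0)
(z(-18, -9) + V(b(-2)))*(-94) = (-13 + 0)*(-94) = -13*(-94) = 1222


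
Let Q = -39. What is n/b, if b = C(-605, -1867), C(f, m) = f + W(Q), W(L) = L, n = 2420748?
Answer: -605187/161 ≈ -3758.9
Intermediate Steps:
C(f, m) = -39 + f (C(f, m) = f - 39 = -39 + f)
b = -644 (b = -39 - 605 = -644)
n/b = 2420748/(-644) = 2420748*(-1/644) = -605187/161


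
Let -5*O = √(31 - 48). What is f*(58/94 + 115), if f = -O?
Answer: 5434*I*√17/235 ≈ 95.34*I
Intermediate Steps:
O = -I*√17/5 (O = -√(31 - 48)/5 = -I*√17/5 ≈ -0.82462*I)
f = I*√17/5 (f = -(-1)*I*√17/5 = I*√17/5 ≈ 0.82462*I)
f*(58/94 + 115) = (I*√17/5)*(58/94 + 115) = (I*√17/5)*(58*(1/94) + 115) = (I*√17/5)*(29/47 + 115) = (I*√17/5)*(5434/47) = 5434*I*√17/235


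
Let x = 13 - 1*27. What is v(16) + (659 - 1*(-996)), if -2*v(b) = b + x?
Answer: 1654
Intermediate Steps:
x = -14 (x = 13 - 27 = -14)
v(b) = 7 - b/2 (v(b) = -(b - 14)/2 = -(-14 + b)/2 = 7 - b/2)
v(16) + (659 - 1*(-996)) = (7 - ½*16) + (659 - 1*(-996)) = (7 - 8) + (659 + 996) = -1 + 1655 = 1654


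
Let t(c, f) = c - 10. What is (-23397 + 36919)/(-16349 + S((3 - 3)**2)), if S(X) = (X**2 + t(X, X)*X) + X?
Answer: -13522/16349 ≈ -0.82708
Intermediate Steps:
t(c, f) = -10 + c
S(X) = X + X**2 + X*(-10 + X) (S(X) = (X**2 + (-10 + X)*X) + X = (X**2 + X*(-10 + X)) + X = X + X**2 + X*(-10 + X))
(-23397 + 36919)/(-16349 + S((3 - 3)**2)) = (-23397 + 36919)/(-16349 + (3 - 3)**2*(-9 + 2*(3 - 3)**2)) = 13522/(-16349 + 0**2*(-9 + 2*0**2)) = 13522/(-16349 + 0*(-9 + 2*0)) = 13522/(-16349 + 0*(-9 + 0)) = 13522/(-16349 + 0*(-9)) = 13522/(-16349 + 0) = 13522/(-16349) = 13522*(-1/16349) = -13522/16349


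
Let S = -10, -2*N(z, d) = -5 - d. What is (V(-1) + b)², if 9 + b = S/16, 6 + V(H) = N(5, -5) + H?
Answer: 17689/64 ≈ 276.39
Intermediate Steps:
N(z, d) = 5/2 + d/2 (N(z, d) = -(-5 - d)/2 = 5/2 + d/2)
V(H) = -6 + H (V(H) = -6 + ((5/2 + (½)*(-5)) + H) = -6 + ((5/2 - 5/2) + H) = -6 + (0 + H) = -6 + H)
b = -77/8 (b = -9 - 10/16 = -9 - 10*1/16 = -9 - 5/8 = -77/8 ≈ -9.6250)
(V(-1) + b)² = ((-6 - 1) - 77/8)² = (-7 - 77/8)² = (-133/8)² = 17689/64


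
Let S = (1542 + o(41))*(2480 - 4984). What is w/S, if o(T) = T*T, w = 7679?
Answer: -7679/8070392 ≈ -0.00095150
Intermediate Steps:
o(T) = T²
S = -8070392 (S = (1542 + 41²)*(2480 - 4984) = (1542 + 1681)*(-2504) = 3223*(-2504) = -8070392)
w/S = 7679/(-8070392) = 7679*(-1/8070392) = -7679/8070392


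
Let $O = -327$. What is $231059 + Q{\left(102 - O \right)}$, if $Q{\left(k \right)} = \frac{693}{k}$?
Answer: $\frac{3003788}{13} \approx 2.3106 \cdot 10^{5}$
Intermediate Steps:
$231059 + Q{\left(102 - O \right)} = 231059 + \frac{693}{102 - -327} = 231059 + \frac{693}{102 + 327} = 231059 + \frac{693}{429} = 231059 + 693 \cdot \frac{1}{429} = 231059 + \frac{21}{13} = \frac{3003788}{13}$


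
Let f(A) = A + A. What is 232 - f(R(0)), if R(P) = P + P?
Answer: 232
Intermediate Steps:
R(P) = 2*P
f(A) = 2*A
232 - f(R(0)) = 232 - 2*2*0 = 232 - 2*0 = 232 - 1*0 = 232 + 0 = 232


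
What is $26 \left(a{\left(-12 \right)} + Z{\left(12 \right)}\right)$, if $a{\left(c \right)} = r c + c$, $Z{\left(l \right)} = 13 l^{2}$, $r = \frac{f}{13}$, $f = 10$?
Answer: $48120$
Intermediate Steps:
$r = \frac{10}{13} \approx 0.76923$
$a{\left(c \right)} = \frac{23 c}{13}$ ($a{\left(c \right)} = \frac{10 c}{13} + c = \frac{23 c}{13}$)
$26 \left(a{\left(-12 \right)} + Z{\left(12 \right)}\right) = 26 \left(\frac{23}{13} \left(-12\right) + 13 \cdot 12^{2}\right) = 26 \left(- \frac{276}{13} + 13 \cdot 144\right) = 26 \left(- \frac{276}{13} + 1872\right) = 26 \cdot \frac{24060}{13} = 48120$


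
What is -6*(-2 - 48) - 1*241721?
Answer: -241421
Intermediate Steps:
-6*(-2 - 48) - 1*241721 = -6*(-50) - 241721 = 300 - 241721 = -241421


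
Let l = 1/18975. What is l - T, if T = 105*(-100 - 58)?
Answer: 314795251/18975 ≈ 16590.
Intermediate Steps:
l = 1/18975 ≈ 5.2701e-5
T = -16590 (T = 105*(-158) = -16590)
l - T = 1/18975 - 1*(-16590) = 1/18975 + 16590 = 314795251/18975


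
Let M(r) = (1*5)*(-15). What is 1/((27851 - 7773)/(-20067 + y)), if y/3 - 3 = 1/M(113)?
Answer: -501451/501950 ≈ -0.99901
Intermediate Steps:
M(r) = -75 (M(r) = 5*(-15) = -75)
y = 224/25 (y = 9 + 3/(-75) = 9 + 3*(-1/75) = 9 - 1/25 = 224/25 ≈ 8.9600)
1/((27851 - 7773)/(-20067 + y)) = 1/((27851 - 7773)/(-20067 + 224/25)) = 1/(20078/(-501451/25)) = 1/(20078*(-25/501451)) = 1/(-501950/501451) = -501451/501950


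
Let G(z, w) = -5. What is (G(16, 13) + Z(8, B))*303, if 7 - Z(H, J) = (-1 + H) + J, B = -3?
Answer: -606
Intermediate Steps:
Z(H, J) = 8 - H - J (Z(H, J) = 7 - ((-1 + H) + J) = 7 - (-1 + H + J) = 7 + (1 - H - J) = 8 - H - J)
(G(16, 13) + Z(8, B))*303 = (-5 + (8 - 1*8 - 1*(-3)))*303 = (-5 + (8 - 8 + 3))*303 = (-5 + 3)*303 = -2*303 = -606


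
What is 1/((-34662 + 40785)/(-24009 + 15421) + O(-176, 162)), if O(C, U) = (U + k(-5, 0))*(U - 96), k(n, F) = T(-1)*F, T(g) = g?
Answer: 8588/91816773 ≈ 9.3534e-5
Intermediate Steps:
k(n, F) = -F
O(C, U) = U*(-96 + U) (O(C, U) = (U - 1*0)*(U - 96) = (U + 0)*(-96 + U) = U*(-96 + U))
1/((-34662 + 40785)/(-24009 + 15421) + O(-176, 162)) = 1/((-34662 + 40785)/(-24009 + 15421) + 162*(-96 + 162)) = 1/(6123/(-8588) + 162*66) = 1/(6123*(-1/8588) + 10692) = 1/(-6123/8588 + 10692) = 1/(91816773/8588) = 8588/91816773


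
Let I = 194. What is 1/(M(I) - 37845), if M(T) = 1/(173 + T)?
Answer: -367/13889114 ≈ -2.6424e-5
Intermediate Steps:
1/(M(I) - 37845) = 1/(1/(173 + 194) - 37845) = 1/(1/367 - 37845) = 1/(-13889114/367) = -367/13889114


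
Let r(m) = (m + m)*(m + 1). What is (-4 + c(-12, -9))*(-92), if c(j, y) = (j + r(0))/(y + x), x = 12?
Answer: 736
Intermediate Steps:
r(m) = 2*m*(1 + m) (r(m) = (2*m)*(1 + m) = 2*m*(1 + m))
c(j, y) = j/(12 + y) (c(j, y) = (j + 2*0*(1 + 0))/(y + 12) = (j + 2*0*1)/(12 + y) = (j + 0)/(12 + y) = j/(12 + y))
(-4 + c(-12, -9))*(-92) = (-4 - 12/(12 - 9))*(-92) = (-4 - 12/3)*(-92) = (-4 - 12*⅓)*(-92) = (-4 - 4)*(-92) = -8*(-92) = 736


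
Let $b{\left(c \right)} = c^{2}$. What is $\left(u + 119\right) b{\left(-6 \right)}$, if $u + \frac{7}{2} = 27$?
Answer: $5130$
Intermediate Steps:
$u = \frac{47}{2}$ ($u = - \frac{7}{2} + 27 = \frac{47}{2} \approx 23.5$)
$\left(u + 119\right) b{\left(-6 \right)} = \left(\frac{47}{2} + 119\right) \left(-6\right)^{2} = \frac{285}{2} \cdot 36 = 5130$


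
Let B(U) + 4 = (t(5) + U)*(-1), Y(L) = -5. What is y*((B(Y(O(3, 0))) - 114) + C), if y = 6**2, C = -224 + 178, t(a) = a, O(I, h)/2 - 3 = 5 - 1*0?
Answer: -5904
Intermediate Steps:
O(I, h) = 16 (O(I, h) = 6 + 2*(5 - 1*0) = 6 + 2*(5 + 0) = 6 + 2*5 = 6 + 10 = 16)
C = -46
B(U) = -9 - U (B(U) = -4 + (5 + U)*(-1) = -4 + (-5 - U) = -9 - U)
y = 36
y*((B(Y(O(3, 0))) - 114) + C) = 36*(((-9 - 1*(-5)) - 114) - 46) = 36*(((-9 + 5) - 114) - 46) = 36*((-4 - 114) - 46) = 36*(-118 - 46) = 36*(-164) = -5904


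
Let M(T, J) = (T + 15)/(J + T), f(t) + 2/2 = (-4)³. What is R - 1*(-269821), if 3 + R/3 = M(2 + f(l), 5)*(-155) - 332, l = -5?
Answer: 7784504/29 ≈ 2.6843e+5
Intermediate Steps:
f(t) = -65 (f(t) = -1 + (-4)³ = -1 - 64 = -65)
M(T, J) = (15 + T)/(J + T)
R = -40305/29 (R = -9 + 3*(((15 + (2 - 65))/(5 + (2 - 65)))*(-155) - 332) = -9 + 3*(((15 - 63)/(5 - 63))*(-155) - 332) = -9 + 3*((-48/(-58))*(-155) - 332) = -9 + 3*(-1/58*(-48)*(-155) - 332) = -9 + 3*((24/29)*(-155) - 332) = -9 + 3*(-3720/29 - 332) = -9 + 3*(-13348/29) = -9 - 40044/29 = -40305/29 ≈ -1389.8)
R - 1*(-269821) = -40305/29 - 1*(-269821) = -40305/29 + 269821 = 7784504/29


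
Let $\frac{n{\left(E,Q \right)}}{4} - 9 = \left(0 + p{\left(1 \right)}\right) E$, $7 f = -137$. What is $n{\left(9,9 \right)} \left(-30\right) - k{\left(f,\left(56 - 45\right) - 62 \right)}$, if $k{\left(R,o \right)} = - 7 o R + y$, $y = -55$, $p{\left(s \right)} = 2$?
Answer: $3802$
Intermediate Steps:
$f = - \frac{137}{7}$ ($f = \frac{1}{7} \left(-137\right) = - \frac{137}{7} \approx -19.571$)
$n{\left(E,Q \right)} = 36 + 8 E$ ($n{\left(E,Q \right)} = 36 + 4 \left(0 + 2\right) E = 36 + 4 \cdot 2 E = 36 + 8 E$)
$k{\left(R,o \right)} = -55 - 7 R o$ ($k{\left(R,o \right)} = - 7 o R - 55 = - 7 R o - 55 = -55 - 7 R o$)
$n{\left(9,9 \right)} \left(-30\right) - k{\left(f,\left(56 - 45\right) - 62 \right)} = \left(36 + 8 \cdot 9\right) \left(-30\right) - \left(-55 - - 137 \left(\left(56 - 45\right) - 62\right)\right) = \left(36 + 72\right) \left(-30\right) - \left(-55 - - 137 \left(11 - 62\right)\right) = 108 \left(-30\right) - \left(-55 - \left(-137\right) \left(-51\right)\right) = -3240 - \left(-55 - 6987\right) = -3240 - -7042 = -3240 + 7042 = 3802$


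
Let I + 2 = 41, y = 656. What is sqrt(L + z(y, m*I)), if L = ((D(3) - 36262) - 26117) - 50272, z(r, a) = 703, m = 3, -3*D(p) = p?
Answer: I*sqrt(111949) ≈ 334.59*I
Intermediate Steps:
D(p) = -p/3
I = 39 (I = -2 + 41 = 39)
L = -112652 (L = ((-1/3*3 - 36262) - 26117) - 50272 = ((-1 - 36262) - 26117) - 50272 = (-36263 - 26117) - 50272 = -62380 - 50272 = -112652)
sqrt(L + z(y, m*I)) = sqrt(-112652 + 703) = sqrt(-111949) = I*sqrt(111949)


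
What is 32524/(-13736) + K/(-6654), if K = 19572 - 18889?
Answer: -14112274/5712459 ≈ -2.4704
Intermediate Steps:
K = 683
32524/(-13736) + K/(-6654) = 32524/(-13736) + 683/(-6654) = 32524*(-1/13736) + 683*(-1/6654) = -8131/3434 - 683/6654 = -14112274/5712459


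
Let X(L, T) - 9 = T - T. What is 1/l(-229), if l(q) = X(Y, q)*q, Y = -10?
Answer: -1/2061 ≈ -0.00048520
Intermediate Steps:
X(L, T) = 9 (X(L, T) = 9 + (T - T) = 9 + 0 = 9)
l(q) = 9*q
1/l(-229) = 1/(9*(-229)) = 1/(-2061) = -1/2061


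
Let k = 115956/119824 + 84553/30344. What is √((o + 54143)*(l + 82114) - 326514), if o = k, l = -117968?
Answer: I*√6266952697243009878518485/56811554 ≈ 44065.0*I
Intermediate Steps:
k = 853127971/227246216 (k = 115956*(1/119824) + 84553*(1/30344) = 28989/29956 + 84553/30344 = 853127971/227246216 ≈ 3.7542)
o = 853127971/227246216 ≈ 3.7542
√((o + 54143)*(l + 82114) - 326514) = √((853127971/227246216 + 54143)*(-117968 + 82114) - 326514) = √((12304645000859/227246216)*(-35854) - 326514) = √(-220585370930399293/113623108 - 326514) = √(-220622470465884805/113623108) = I*√6266952697243009878518485/56811554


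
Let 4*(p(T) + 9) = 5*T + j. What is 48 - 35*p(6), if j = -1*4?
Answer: 271/2 ≈ 135.50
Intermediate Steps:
j = -4
p(T) = -10 + 5*T/4 (p(T) = -9 + (5*T - 4)/4 = -9 + (-4 + 5*T)/4 = -9 + (-1 + 5*T/4) = -10 + 5*T/4)
48 - 35*p(6) = 48 - 35*(-10 + (5/4)*6) = 48 - 35*(-10 + 15/2) = 48 - 35*(-5/2) = 48 + 175/2 = 271/2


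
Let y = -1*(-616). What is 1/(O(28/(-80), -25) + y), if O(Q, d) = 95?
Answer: 1/711 ≈ 0.0014065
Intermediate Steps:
y = 616
1/(O(28/(-80), -25) + y) = 1/(95 + 616) = 1/711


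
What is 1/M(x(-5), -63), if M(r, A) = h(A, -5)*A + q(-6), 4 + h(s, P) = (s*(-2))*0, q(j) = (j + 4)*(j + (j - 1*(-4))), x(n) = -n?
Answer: 1/268 ≈ 0.0037313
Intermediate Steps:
q(j) = (4 + j)*(4 + 2*j) (q(j) = (4 + j)*(j + (j + 4)) = (4 + j)*(j + (4 + j)) = (4 + j)*(4 + 2*j))
h(s, P) = -4 (h(s, P) = -4 + (s*(-2))*0 = -4 - 2*s*0 = -4 + 0 = -4)
M(r, A) = 16 - 4*A (M(r, A) = -4*A + (16 + 2*(-6)² + 12*(-6)) = -4*A + (16 + 2*36 - 72) = -4*A + (16 + 72 - 72) = -4*A + 16 = 16 - 4*A)
1/M(x(-5), -63) = 1/(16 - 4*(-63)) = 1/(16 + 252) = 1/268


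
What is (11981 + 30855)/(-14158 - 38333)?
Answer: -42836/52491 ≈ -0.81606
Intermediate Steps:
(11981 + 30855)/(-14158 - 38333) = 42836/(-52491) = 42836*(-1/52491) = -42836/52491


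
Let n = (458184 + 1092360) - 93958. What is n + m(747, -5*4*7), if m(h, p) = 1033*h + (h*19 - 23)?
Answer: 2242407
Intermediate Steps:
n = 1456586 (n = 1550544 - 93958 = 1456586)
m(h, p) = -23 + 1052*h (m(h, p) = 1033*h + (19*h - 23) = 1033*h + (-23 + 19*h) = -23 + 1052*h)
n + m(747, -5*4*7) = 1456586 + (-23 + 1052*747) = 1456586 + (-23 + 785844) = 1456586 + 785821 = 2242407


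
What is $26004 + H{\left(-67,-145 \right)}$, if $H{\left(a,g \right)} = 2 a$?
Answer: $25870$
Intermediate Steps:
$26004 + H{\left(-67,-145 \right)} = 26004 + 2 \left(-67\right) = 26004 - 134 = 25870$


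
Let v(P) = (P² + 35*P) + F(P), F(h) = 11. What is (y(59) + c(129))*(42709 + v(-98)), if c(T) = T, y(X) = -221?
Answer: -4498248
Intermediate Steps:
v(P) = 11 + P² + 35*P (v(P) = (P² + 35*P) + 11 = 11 + P² + 35*P)
(y(59) + c(129))*(42709 + v(-98)) = (-221 + 129)*(42709 + (11 + (-98)² + 35*(-98))) = -92*(42709 + (11 + 9604 - 3430)) = -92*(42709 + 6185) = -92*48894 = -4498248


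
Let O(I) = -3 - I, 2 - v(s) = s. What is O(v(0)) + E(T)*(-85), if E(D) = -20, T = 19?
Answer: 1695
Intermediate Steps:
v(s) = 2 - s
O(v(0)) + E(T)*(-85) = (-3 - (2 - 1*0)) - 20*(-85) = (-3 - (2 + 0)) + 1700 = (-3 - 1*2) + 1700 = (-3 - 2) + 1700 = -5 + 1700 = 1695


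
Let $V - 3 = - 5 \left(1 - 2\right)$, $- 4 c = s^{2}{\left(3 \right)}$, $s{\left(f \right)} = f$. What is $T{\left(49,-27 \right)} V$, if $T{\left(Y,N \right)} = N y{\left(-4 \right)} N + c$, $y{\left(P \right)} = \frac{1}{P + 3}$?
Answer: $-5850$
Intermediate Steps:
$y{\left(P \right)} = \frac{1}{3 + P}$
$c = - \frac{9}{4}$ ($c = - \frac{3^{2}}{4} = \left(- \frac{1}{4}\right) 9 = - \frac{9}{4} \approx -2.25$)
$V = 8$ ($V = 3 - 5 \left(1 - 2\right) = 3 - -5 = 3 + 5 = 8$)
$T{\left(Y,N \right)} = - \frac{9}{4} - N^{2}$ ($T{\left(Y,N \right)} = N \frac{N}{3 - 4} - \frac{9}{4} = N \frac{N}{-1} - \frac{9}{4} = N \left(- N\right) - \frac{9}{4} = - N^{2} - \frac{9}{4} = - \frac{9}{4} - N^{2}$)
$T{\left(49,-27 \right)} V = \left(- \frac{9}{4} - \left(-27\right)^{2}\right) 8 = \left(- \frac{9}{4} - 729\right) 8 = \left(- \frac{2925}{4}\right) 8 = -5850$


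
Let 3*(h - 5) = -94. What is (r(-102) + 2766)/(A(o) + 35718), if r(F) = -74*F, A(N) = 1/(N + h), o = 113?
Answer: 893880/3095561 ≈ 0.28876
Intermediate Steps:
h = -79/3 (h = 5 + (⅓)*(-94) = 5 - 94/3 = -79/3 ≈ -26.333)
A(N) = 1/(-79/3 + N) (A(N) = 1/(N - 79/3) = 1/(-79/3 + N))
(r(-102) + 2766)/(A(o) + 35718) = (-74*(-102) + 2766)/(3/(-79 + 3*113) + 35718) = (7548 + 2766)/(3/(-79 + 339) + 35718) = 10314/(3/260 + 35718) = 10314/(9286683/260) = 10314*(260/9286683) = 893880/3095561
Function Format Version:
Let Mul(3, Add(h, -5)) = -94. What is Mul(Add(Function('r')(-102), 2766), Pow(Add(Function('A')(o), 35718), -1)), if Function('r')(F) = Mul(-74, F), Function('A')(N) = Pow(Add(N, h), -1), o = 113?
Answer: Rational(893880, 3095561) ≈ 0.28876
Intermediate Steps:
h = Rational(-79, 3) (h = Add(5, Mul(Rational(1, 3), -94)) = Add(5, Rational(-94, 3)) = Rational(-79, 3) ≈ -26.333)
Function('A')(N) = Pow(Add(Rational(-79, 3), N), -1) (Function('A')(N) = Pow(Add(N, Rational(-79, 3)), -1) = Pow(Add(Rational(-79, 3), N), -1))
Mul(Add(Function('r')(-102), 2766), Pow(Add(Function('A')(o), 35718), -1)) = Mul(Add(Mul(-74, -102), 2766), Pow(Add(Mul(3, Pow(Add(-79, Mul(3, 113)), -1)), 35718), -1)) = Mul(Add(7548, 2766), Pow(Add(Mul(3, Pow(Add(-79, 339), -1)), 35718), -1)) = Mul(10314, Pow(Add(Mul(3, Pow(260, -1)), 35718), -1)) = Mul(10314, Pow(Add(Mul(3, Rational(1, 260)), 35718), -1)) = Mul(10314, Pow(Add(Rational(3, 260), 35718), -1)) = Mul(10314, Pow(Rational(9286683, 260), -1)) = Mul(10314, Rational(260, 9286683)) = Rational(893880, 3095561)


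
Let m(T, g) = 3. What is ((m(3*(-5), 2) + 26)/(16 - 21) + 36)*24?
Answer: 3624/5 ≈ 724.80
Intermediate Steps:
((m(3*(-5), 2) + 26)/(16 - 21) + 36)*24 = ((3 + 26)/(16 - 21) + 36)*24 = (29/(-5) + 36)*24 = (29*(-⅕) + 36)*24 = (-29/5 + 36)*24 = (151/5)*24 = 3624/5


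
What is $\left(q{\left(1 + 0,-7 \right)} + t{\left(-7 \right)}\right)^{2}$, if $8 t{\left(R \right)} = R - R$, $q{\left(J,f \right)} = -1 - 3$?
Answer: $16$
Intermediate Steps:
$q{\left(J,f \right)} = -4$
$t{\left(R \right)} = 0$ ($t{\left(R \right)} = \frac{R - R}{8} = \frac{1}{8} \cdot 0 = 0$)
$\left(q{\left(1 + 0,-7 \right)} + t{\left(-7 \right)}\right)^{2} = \left(-4 + 0\right)^{2} = \left(-4\right)^{2} = 16$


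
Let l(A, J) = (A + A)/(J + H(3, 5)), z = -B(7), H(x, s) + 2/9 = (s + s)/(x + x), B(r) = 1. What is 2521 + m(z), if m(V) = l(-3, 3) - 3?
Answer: 50333/20 ≈ 2516.6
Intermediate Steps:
H(x, s) = -2/9 + s/x (H(x, s) = -2/9 + (s + s)/(x + x) = -2/9 + (2*s)/((2*x)) = -2/9 + (2*s)*(1/(2*x)) = -2/9 + s/x)
z = -1 (z = -1*1 = -1)
l(A, J) = 2*A/(13/9 + J) (l(A, J) = (A + A)/(J + (-2/9 + 5/3)) = (2*A)/(J + (-2/9 + 5*(1/3))) = (2*A)/(J + (-2/9 + 5/3)) = (2*A)/(J + 13/9) = (2*A)/(13/9 + J) = 2*A/(13/9 + J))
m(V) = -87/20 (m(V) = 18*(-3)/(13 + 9*3) - 3 = 18*(-3)/(13 + 27) - 3 = 18*(-3)/40 - 3 = 18*(-3)*(1/40) - 3 = -27/20 - 3 = -87/20)
2521 + m(z) = 2521 - 87/20 = 50333/20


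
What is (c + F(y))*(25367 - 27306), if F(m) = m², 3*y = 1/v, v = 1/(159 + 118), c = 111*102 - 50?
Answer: -345485203/9 ≈ -3.8387e+7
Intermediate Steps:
c = 11272 (c = 11322 - 50 = 11272)
v = 1/277 ≈ 0.0036101
y = 277/3 (y = 1/(3*(1/277)) = (⅓)*277 = 277/3 ≈ 92.333)
(c + F(y))*(25367 - 27306) = (11272 + (277/3)²)*(25367 - 27306) = (11272 + 76729/9)*(-1939) = (178177/9)*(-1939) = -345485203/9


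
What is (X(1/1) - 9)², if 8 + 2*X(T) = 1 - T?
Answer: 169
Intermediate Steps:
X(T) = -7/2 - T/2 (X(T) = -4 + (1 - T)/2 = -4 + (½ - T/2) = -7/2 - T/2)
(X(1/1) - 9)² = ((-7/2 - ½/1) - 9)² = ((-7/2 - ½*1) - 9)² = ((-7/2 - ½) - 9)² = (-4 - 9)² = (-13)² = 169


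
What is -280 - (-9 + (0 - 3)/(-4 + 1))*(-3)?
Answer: -304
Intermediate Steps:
-280 - (-9 + (0 - 3)/(-4 + 1))*(-3) = -280 - (-9 - 3/(-3))*(-3) = -280 - (-9 - 3*(-⅓))*(-3) = -280 - (-9 + 1)*(-3) = -280 - (-8)*(-3) = -280 - 1*24 = -280 - 24 = -304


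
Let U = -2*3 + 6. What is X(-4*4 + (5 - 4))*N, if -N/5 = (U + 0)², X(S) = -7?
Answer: 0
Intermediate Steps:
U = 0 (U = -6 + 6 = 0)
N = 0 (N = -5*(0 + 0)² = -5*0² = -5*0 = 0)
X(-4*4 + (5 - 4))*N = -7*0 = 0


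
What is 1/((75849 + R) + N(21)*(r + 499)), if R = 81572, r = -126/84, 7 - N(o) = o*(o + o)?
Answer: -2/555783 ≈ -3.5985e-6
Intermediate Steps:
N(o) = 7 - 2*o**2 (N(o) = 7 - o*(o + o) = 7 - o*2*o = 7 - 2*o**2)
r = -3/2 (r = -126*1/84 = -3/2 ≈ -1.5000)
1/((75849 + R) + N(21)*(r + 499)) = 1/((75849 + 81572) + (7 - 2*21**2)*(-3/2 + 499)) = 1/(157421 + (7 - 2*441)*(995/2)) = 1/(157421 + (7 - 882)*(995/2)) = 1/(157421 - 875*995/2) = 1/(157421 - 870625/2) = 1/(-555783/2) = -2/555783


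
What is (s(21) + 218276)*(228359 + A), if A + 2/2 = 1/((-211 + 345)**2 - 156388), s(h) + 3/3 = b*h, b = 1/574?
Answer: 565810035681414215/11351424 ≈ 4.9845e+10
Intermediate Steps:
b = 1/574 ≈ 0.0017422
s(h) = -1 + h/574
A = -138433/138432 (A = -1 + 1/((-211 + 345)**2 - 156388) = -1 + 1/(134**2 - 156388) = -1 + 1/(17956 - 156388) = -1 + 1/(-138432) = -1 - 1/138432 = -138433/138432 ≈ -1.0000)
(s(21) + 218276)*(228359 + A) = ((-1 + (1/574)*21) + 218276)*(228359 - 138433/138432) = ((-1 + 3/82) + 218276)*(31612054655/138432) = (-79/82 + 218276)*(31612054655/138432) = (17898553/82)*(31612054655/138432) = 565810035681414215/11351424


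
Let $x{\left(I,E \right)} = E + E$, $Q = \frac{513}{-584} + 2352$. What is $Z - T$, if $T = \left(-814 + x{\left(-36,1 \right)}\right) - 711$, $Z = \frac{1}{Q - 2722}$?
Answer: $\frac{329870555}{216593} \approx 1523.0$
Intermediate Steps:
$Q = \frac{1373055}{584}$ ($Q = 513 \left(- \frac{1}{584}\right) + 2352 = - \frac{513}{584} + 2352 = \frac{1373055}{584} \approx 2351.1$)
$x{\left(I,E \right)} = 2 E$
$Z = - \frac{584}{216593}$ ($Z = \frac{1}{\frac{1373055}{584} - 2722} = \frac{1}{- \frac{216593}{584}} = - \frac{584}{216593} \approx -0.0026963$)
$T = -1523$ ($T = \left(-814 + 2 \cdot 1\right) - 711 = \left(-814 + 2\right) - 711 = -812 - 711 = -1523$)
$Z - T = - \frac{584}{216593} - -1523 = - \frac{584}{216593} + 1523 = \frac{329870555}{216593}$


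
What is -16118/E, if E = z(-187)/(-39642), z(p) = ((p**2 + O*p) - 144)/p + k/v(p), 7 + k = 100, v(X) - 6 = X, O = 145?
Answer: -7208844130444/470967 ≈ -1.5306e+7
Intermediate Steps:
v(X) = 6 + X
k = 93 (k = -7 + 100 = 93)
z(p) = 93/(6 + p) + (-144 + p**2 + 145*p)/p (z(p) = ((p**2 + 145*p) - 144)/p + 93/(6 + p) = (-144 + p**2 + 145*p)/p + 93/(6 + p) = 93/(6 + p) + (-144 + p**2 + 145*p)/p)
E = 470967/447254258 (E = ((-864 - 51*(-187) - 187*(6 - 187)*(145 - 187))/((-187)*(6 - 187)))/(-39642) = -1/187*(-864 + 9537 - 187*(-181)*(-42))/(-181)*(-1/39642) = -1/187*(-1/181)*(-864 + 9537 - 1421574)*(-1/39642) = -1/187*(-1/181)*(-1412901)*(-1/39642) = -1412901/33847*(-1/39642) = 470967/447254258 ≈ 0.0010530)
-16118/E = -16118/470967/447254258 = -16118*447254258/470967 = -7208844130444/470967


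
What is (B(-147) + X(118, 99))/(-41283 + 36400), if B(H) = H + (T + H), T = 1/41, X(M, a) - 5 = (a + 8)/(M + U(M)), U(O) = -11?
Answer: 11807/200203 ≈ 0.058975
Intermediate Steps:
X(M, a) = 5 + (8 + a)/(-11 + M) (X(M, a) = 5 + (a + 8)/(M - 11) = 5 + (8 + a)/(-11 + M))
T = 1/41 ≈ 0.024390
B(H) = 1/41 + 2*H (B(H) = H + (1/41 + H) = 1/41 + 2*H)
(B(-147) + X(118, 99))/(-41283 + 36400) = ((1/41 + 2*(-147)) + (-47 + 99 + 5*118)/(-11 + 118))/(-41283 + 36400) = ((1/41 - 294) + (-47 + 99 + 590)/107)/(-4883) = (-12053/41 + (1/107)*642)*(-1/4883) = (-12053/41 + 6)*(-1/4883) = -11807/41*(-1/4883) = 11807/200203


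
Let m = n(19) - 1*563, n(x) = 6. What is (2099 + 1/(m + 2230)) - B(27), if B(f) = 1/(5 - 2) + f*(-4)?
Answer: 11075263/5019 ≈ 2206.7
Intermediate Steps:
m = -557 (m = 6 - 1*563 = 6 - 563 = -557)
B(f) = ⅓ - 4*f (B(f) = 1/3 - 4*f = ⅓ - 4*f)
(2099 + 1/(m + 2230)) - B(27) = (2099 + 1/(-557 + 2230)) - (⅓ - 4*27) = (2099 + 1/1673) - (⅓ - 108) = (2099 + 1/1673) - 1*(-323/3) = 3511628/1673 + 323/3 = 11075263/5019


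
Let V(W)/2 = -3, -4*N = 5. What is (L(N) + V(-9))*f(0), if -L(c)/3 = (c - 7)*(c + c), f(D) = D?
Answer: 0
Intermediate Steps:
N = -5/4 (N = -1/4*5 = -5/4 ≈ -1.2500)
V(W) = -6 (V(W) = 2*(-3) = -6)
L(c) = -6*c*(-7 + c) (L(c) = -3*(c - 7)*(c + c) = -3*(-7 + c)*2*c = -6*c*(-7 + c))
(L(N) + V(-9))*f(0) = (6*(-5/4)*(7 - 1*(-5/4)) - 6)*0 = (6*(-5/4)*(7 + 5/4) - 6)*0 = (6*(-5/4)*(33/4) - 6)*0 = (-495/8 - 6)*0 = -543/8*0 = 0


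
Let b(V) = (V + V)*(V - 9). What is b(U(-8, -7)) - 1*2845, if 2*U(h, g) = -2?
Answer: -2825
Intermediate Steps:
U(h, g) = -1 (U(h, g) = (1/2)*(-2) = -1)
b(V) = 2*V*(-9 + V) (b(V) = (2*V)*(-9 + V) = 2*V*(-9 + V))
b(U(-8, -7)) - 1*2845 = 2*(-1)*(-9 - 1) - 1*2845 = 2*(-1)*(-10) - 2845 = 20 - 2845 = -2825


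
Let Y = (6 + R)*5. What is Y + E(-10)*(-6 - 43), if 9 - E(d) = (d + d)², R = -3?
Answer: 19174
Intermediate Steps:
Y = 15 (Y = (6 - 3)*5 = 3*5 = 15)
E(d) = 9 - 4*d² (E(d) = 9 - (d + d)² = 9 - (2*d)² = 9 - 4*d²)
Y + E(-10)*(-6 - 43) = 15 + (9 - 4*(-10)²)*(-6 - 43) = 15 + (9 - 4*100)*(-49) = 15 + (9 - 400)*(-49) = 15 - 391*(-49) = 15 + 19159 = 19174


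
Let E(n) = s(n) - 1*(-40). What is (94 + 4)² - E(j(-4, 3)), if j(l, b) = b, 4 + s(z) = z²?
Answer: 9559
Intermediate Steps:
s(z) = -4 + z²
E(n) = 36 + n² (E(n) = (-4 + n²) - 1*(-40) = (-4 + n²) + 40 = 36 + n²)
(94 + 4)² - E(j(-4, 3)) = (94 + 4)² - (36 + 3²) = 98² - (36 + 9) = 9604 - 1*45 = 9604 - 45 = 9559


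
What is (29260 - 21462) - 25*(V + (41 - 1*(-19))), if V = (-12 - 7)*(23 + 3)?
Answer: 18648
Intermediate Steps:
V = -494 (V = -19*26 = -494)
(29260 - 21462) - 25*(V + (41 - 1*(-19))) = (29260 - 21462) - 25*(-494 + (41 - 1*(-19))) = 7798 - 25*(-494 + (41 + 19)) = 7798 - 25*(-494 + 60) = 7798 - 25*(-434) = 7798 + 10850 = 18648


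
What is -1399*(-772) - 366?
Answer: 1079662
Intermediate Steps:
-1399*(-772) - 366 = 1080028 - 366 = 1079662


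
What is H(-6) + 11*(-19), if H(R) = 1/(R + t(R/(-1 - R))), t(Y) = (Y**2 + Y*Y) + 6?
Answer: -15023/72 ≈ -208.65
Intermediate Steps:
t(Y) = 6 + 2*Y**2 (t(Y) = (Y**2 + Y**2) + 6 = 2*Y**2 + 6 = 6 + 2*Y**2)
H(R) = 1/(6 + R + 2*R**2/(-1 - R)**2) (H(R) = 1/(R + (6 + 2*(R/(-1 - R))**2)) = 1/(R + (6 + 2*(R**2/(-1 - R)**2))) = 1/(R + (6 + 2*R**2/(-1 - R)**2)) = 1/(6 + R + 2*R**2/(-1 - R)**2))
H(-6) + 11*(-19) = (1 + (-6)**2 + 2*(-6))/(6 + (-6)**3 + 10*(-6)**2 + 13*(-6)) + 11*(-19) = (1 + 36 - 12)/(6 - 216 + 10*36 - 78) - 209 = 25/(6 - 216 + 360 - 78) - 209 = 25/72 - 209 = -15023/72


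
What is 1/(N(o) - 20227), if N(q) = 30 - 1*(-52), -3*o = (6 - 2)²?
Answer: -1/20145 ≈ -4.9640e-5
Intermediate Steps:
o = -16/3 (o = -(6 - 2)²/3 = -⅓*4² = -⅓*16 = -16/3 ≈ -5.3333)
N(q) = 82 (N(q) = 30 + 52 = 82)
1/(N(o) - 20227) = 1/(82 - 20227) = 1/(-20145) = -1/20145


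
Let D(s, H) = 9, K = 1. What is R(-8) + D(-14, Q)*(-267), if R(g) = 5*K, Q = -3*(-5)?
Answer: -2398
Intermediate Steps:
Q = 15
R(g) = 5 (R(g) = 5*1 = 5)
R(-8) + D(-14, Q)*(-267) = 5 + 9*(-267) = 5 - 2403 = -2398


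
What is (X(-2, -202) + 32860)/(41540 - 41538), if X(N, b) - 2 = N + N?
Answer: 16429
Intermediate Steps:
X(N, b) = 2 + 2*N (X(N, b) = 2 + (N + N) = 2 + 2*N)
(X(-2, -202) + 32860)/(41540 - 41538) = ((2 + 2*(-2)) + 32860)/(41540 - 41538) = ((2 - 4) + 32860)/2 = (-2 + 32860)*(½) = 32858*(½) = 16429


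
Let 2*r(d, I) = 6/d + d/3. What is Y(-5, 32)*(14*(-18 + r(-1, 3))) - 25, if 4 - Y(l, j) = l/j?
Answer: -120637/96 ≈ -1256.6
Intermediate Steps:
Y(l, j) = 4 - l/j
r(d, I) = 3/d + d/6 (r(d, I) = (6/d + d/3)/2 = 3/d + d/6)
Y(-5, 32)*(14*(-18 + r(-1, 3))) - 25 = (4 - 1*(-5)/32)*(14*(-18 + (3/(-1) + (⅙)*(-1)))) - 25 = (4 - 1*(-5)*1/32)*(14*(-18 + (3*(-1) - ⅙))) - 25 = (4 + 5/32)*(14*(-18 + (-3 - ⅙))) - 25 = 133*(14*(-18 - 19/6))/32 - 25 = 133*(14*(-127/6))/32 - 25 = (133/32)*(-889/3) - 25 = -118237/96 - 25 = -120637/96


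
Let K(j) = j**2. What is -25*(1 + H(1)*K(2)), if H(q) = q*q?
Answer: -125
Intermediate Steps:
H(q) = q**2
-25*(1 + H(1)*K(2)) = -25*(1 + 1**2*2**2) = -25*(1 + 1*4) = -25*(1 + 4) = -25*5 = -125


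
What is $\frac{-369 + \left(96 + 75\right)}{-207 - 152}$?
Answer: $\frac{198}{359} \approx 0.55153$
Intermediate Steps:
$\frac{-369 + \left(96 + 75\right)}{-207 - 152} = \frac{-369 + 171}{-359} = \left(-198\right) \left(- \frac{1}{359}\right) = \frac{198}{359}$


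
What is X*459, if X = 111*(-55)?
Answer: -2802195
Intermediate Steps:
X = -6105
X*459 = -6105*459 = -2802195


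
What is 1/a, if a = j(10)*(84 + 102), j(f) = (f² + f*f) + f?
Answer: 1/39060 ≈ 2.5602e-5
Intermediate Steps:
j(f) = f + 2*f² (j(f) = (f² + f²) + f = 2*f² + f = f + 2*f²)
a = 39060 (a = (10*(1 + 2*10))*(84 + 102) = (10*(1 + 20))*186 = (10*21)*186 = 210*186 = 39060)
1/a = 1/39060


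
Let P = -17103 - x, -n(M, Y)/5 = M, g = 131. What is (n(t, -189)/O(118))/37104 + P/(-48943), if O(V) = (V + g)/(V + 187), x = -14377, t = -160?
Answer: 2320457656/28261205433 ≈ 0.082108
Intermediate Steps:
O(V) = (131 + V)/(187 + V) (O(V) = (V + 131)/(V + 187) = (131 + V)/(187 + V))
n(M, Y) = -5*M
P = -2726 (P = -17103 - 1*(-14377) = -17103 + 14377 = -2726)
(n(t, -189)/O(118))/37104 + P/(-48943) = ((-5*(-160))/(((131 + 118)/(187 + 118))))/37104 - 2726/(-48943) = (800/((249/305)))*(1/37104) - 2726*(-1/48943) = (800/(((1/305)*249)))*(1/37104) + 2726/48943 = (800/(249/305))*(1/37104) + 2726/48943 = (800*(305/249))*(1/37104) + 2726/48943 = (244000/249)*(1/37104) + 2726/48943 = 15250/577431 + 2726/48943 = 2320457656/28261205433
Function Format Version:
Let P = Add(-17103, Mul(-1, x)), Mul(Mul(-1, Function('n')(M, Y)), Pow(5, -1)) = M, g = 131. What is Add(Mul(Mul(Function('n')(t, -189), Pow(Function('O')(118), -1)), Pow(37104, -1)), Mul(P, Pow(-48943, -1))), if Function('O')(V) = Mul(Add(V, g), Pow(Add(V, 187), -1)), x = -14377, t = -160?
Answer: Rational(2320457656, 28261205433) ≈ 0.082108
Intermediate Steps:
Function('O')(V) = Mul(Pow(Add(187, V), -1), Add(131, V)) (Function('O')(V) = Mul(Add(V, 131), Pow(Add(V, 187), -1)) = Mul(Add(131, V), Pow(Add(187, V), -1)) = Mul(Pow(Add(187, V), -1), Add(131, V)))
Function('n')(M, Y) = Mul(-5, M)
P = -2726 (P = Add(-17103, Mul(-1, -14377)) = Add(-17103, 14377) = -2726)
Add(Mul(Mul(Function('n')(t, -189), Pow(Function('O')(118), -1)), Pow(37104, -1)), Mul(P, Pow(-48943, -1))) = Add(Mul(Mul(Mul(-5, -160), Pow(Mul(Pow(Add(187, 118), -1), Add(131, 118)), -1)), Pow(37104, -1)), Mul(-2726, Pow(-48943, -1))) = Add(Mul(Mul(800, Pow(Mul(Pow(305, -1), 249), -1)), Rational(1, 37104)), Mul(-2726, Rational(-1, 48943))) = Add(Mul(Mul(800, Pow(Mul(Rational(1, 305), 249), -1)), Rational(1, 37104)), Rational(2726, 48943)) = Add(Mul(Mul(800, Pow(Rational(249, 305), -1)), Rational(1, 37104)), Rational(2726, 48943)) = Add(Mul(Mul(800, Rational(305, 249)), Rational(1, 37104)), Rational(2726, 48943)) = Add(Mul(Rational(244000, 249), Rational(1, 37104)), Rational(2726, 48943)) = Add(Rational(15250, 577431), Rational(2726, 48943)) = Rational(2320457656, 28261205433)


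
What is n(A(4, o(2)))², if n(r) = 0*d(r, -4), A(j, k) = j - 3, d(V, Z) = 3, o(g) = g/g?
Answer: 0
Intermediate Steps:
o(g) = 1
A(j, k) = -3 + j
n(r) = 0 (n(r) = 0*3 = 0)
n(A(4, o(2)))² = 0² = 0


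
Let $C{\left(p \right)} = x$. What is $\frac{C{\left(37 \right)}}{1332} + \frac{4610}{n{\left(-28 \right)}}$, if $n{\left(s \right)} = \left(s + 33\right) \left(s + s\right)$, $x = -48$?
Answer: $- \frac{51283}{3108} \approx -16.5$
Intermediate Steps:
$n{\left(s \right)} = 2 s \left(33 + s\right)$ ($n{\left(s \right)} = \left(33 + s\right) 2 s = 2 s \left(33 + s\right)$)
$C{\left(p \right)} = -48$
$\frac{C{\left(37 \right)}}{1332} + \frac{4610}{n{\left(-28 \right)}} = - \frac{48}{1332} + \frac{4610}{2 \left(-28\right) \left(33 - 28\right)} = \left(-48\right) \frac{1}{1332} + \frac{4610}{2 \left(-28\right) 5} = - \frac{4}{111} + \frac{4610}{-280} = - \frac{4}{111} + 4610 \left(- \frac{1}{280}\right) = - \frac{4}{111} - \frac{461}{28} = - \frac{51283}{3108}$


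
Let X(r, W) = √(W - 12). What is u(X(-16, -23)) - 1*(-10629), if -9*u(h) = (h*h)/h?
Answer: 10629 - I*√35/9 ≈ 10629.0 - 0.65734*I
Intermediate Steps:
X(r, W) = √(-12 + W)
u(h) = -h/9 (u(h) = -h*h/(9*h) = -h²/(9*h) = -h/9)
u(X(-16, -23)) - 1*(-10629) = -√(-12 - 23)/9 - 1*(-10629) = -I*√35/9 + 10629 = 10629 - I*√35/9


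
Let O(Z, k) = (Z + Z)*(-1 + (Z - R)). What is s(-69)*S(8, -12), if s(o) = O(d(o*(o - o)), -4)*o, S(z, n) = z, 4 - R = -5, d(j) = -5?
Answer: -82800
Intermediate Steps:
R = 9 (R = 4 - 1*(-5) = 4 + 5 = 9)
O(Z, k) = 2*Z*(-10 + Z) (O(Z, k) = (Z + Z)*(-1 + (Z - 1*9)) = (2*Z)*(-1 + (Z - 9)) = (2*Z)*(-1 + (-9 + Z)) = (2*Z)*(-10 + Z) = 2*Z*(-10 + Z))
s(o) = 150*o (s(o) = (2*(-5)*(-10 - 5))*o = (2*(-5)*(-15))*o = 150*o)
s(-69)*S(8, -12) = (150*(-69))*8 = -10350*8 = -82800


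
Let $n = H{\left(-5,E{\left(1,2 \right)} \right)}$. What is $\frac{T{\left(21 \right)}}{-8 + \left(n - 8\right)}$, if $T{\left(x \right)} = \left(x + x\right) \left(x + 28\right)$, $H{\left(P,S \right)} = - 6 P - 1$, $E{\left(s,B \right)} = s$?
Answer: $\frac{2058}{13} \approx 158.31$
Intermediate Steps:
$H{\left(P,S \right)} = -1 - 6 P$
$n = 29$ ($n = -1 - -30 = -1 + 30 = 29$)
$T{\left(x \right)} = 2 x \left(28 + x\right)$
$\frac{T{\left(21 \right)}}{-8 + \left(n - 8\right)} = \frac{2 \cdot 21 \left(28 + 21\right)}{-8 + \left(29 - 8\right)} = \frac{2 \cdot 21 \cdot 49}{-8 + \left(29 - 8\right)} = \frac{1}{-8 + 21} \cdot 2058 = \frac{1}{13} \cdot 2058 = \frac{2058}{13}$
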